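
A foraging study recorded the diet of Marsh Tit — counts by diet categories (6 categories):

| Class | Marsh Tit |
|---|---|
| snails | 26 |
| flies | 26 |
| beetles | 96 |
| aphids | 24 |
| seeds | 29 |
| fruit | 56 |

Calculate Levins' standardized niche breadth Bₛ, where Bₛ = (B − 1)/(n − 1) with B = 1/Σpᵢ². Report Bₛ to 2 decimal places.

0.67

Proportions for Marsh Tit (n=257): 26/257=0.1012, 26/257=0.1012, 96/257=0.3735, 24/257=0.0934, 29/257=0.1128, 56/257=0.2179
Σpᵢ² = 0.1012² + 0.1012² + 0.3735² + 0.0934² + 0.1128² + 0.2179² = 0.010241 + 0.010241 + 0.139502 + 0.008724 + 0.012724 + 0.047480 = 0.228912
B = 1 / 0.228912 = 4.3685
Bₛ = (B − 1)/(n − 1) = (4.3685 − 1)/(6 − 1) = 3.3685/5 = 0.6737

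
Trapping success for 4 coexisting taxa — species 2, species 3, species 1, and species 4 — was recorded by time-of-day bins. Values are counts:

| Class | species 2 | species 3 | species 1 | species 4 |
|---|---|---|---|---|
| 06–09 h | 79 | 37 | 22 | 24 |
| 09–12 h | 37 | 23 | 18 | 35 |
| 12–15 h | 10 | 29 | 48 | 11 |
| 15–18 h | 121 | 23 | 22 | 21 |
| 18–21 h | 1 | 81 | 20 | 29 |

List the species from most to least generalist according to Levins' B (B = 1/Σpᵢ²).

species 4 > species 1 > species 3 > species 2

Proportions for species 2 (n=248): 79/248=0.3185, 37/248=0.1492, 10/248=0.0403, 121/248=0.4879, 1/248=0.0040
Proportions for species 3 (n=193): 37/193=0.1917, 23/193=0.1192, 29/193=0.1503, 23/193=0.1192, 81/193=0.4197
Proportions for species 1 (n=130): 22/130=0.1692, 18/130=0.1385, 48/130=0.3692, 22/130=0.1692, 20/130=0.1538
Proportions for species 4 (n=120): 24/120=0.2000, 35/120=0.2917, 11/120=0.0917, 21/120=0.1750, 29/120=0.2417
Σp_2ᵢ² = 0.3185² + 0.1492² + 0.0403² + 0.4879² + 0.0040² = 0.101442 + 0.022261 + 0.001624 + 0.238046 + 0.000016 = 0.363389
B_2 = 1 / 0.363389 = 2.7519
Σp_3ᵢ² = 0.1917² + 0.1192² + 0.1503² + 0.1192² + 0.4197² = 0.036749 + 0.014209 + 0.022590 + 0.014209 + 0.176148 = 0.263905
B_3 = 1 / 0.263905 = 3.7892
Σp_1ᵢ² = 0.1692² + 0.1385² + 0.3692² + 0.1692² + 0.1538² = 0.028629 + 0.019182 + 0.136309 + 0.028629 + 0.023654 = 0.236403
B_1 = 1 / 0.236403 = 4.2301
Σp_4ᵢ² = 0.2000² + 0.2917² + 0.0917² + 0.1750² + 0.2417² = 0.040000 + 0.085089 + 0.008409 + 0.030625 + 0.058419 = 0.222542
B_4 = 1 / 0.222542 = 4.4935
Ranking by B (broadest → narrowest): species 4 (4.49) > species 1 (4.23) > species 3 (3.79) > species 2 (2.75)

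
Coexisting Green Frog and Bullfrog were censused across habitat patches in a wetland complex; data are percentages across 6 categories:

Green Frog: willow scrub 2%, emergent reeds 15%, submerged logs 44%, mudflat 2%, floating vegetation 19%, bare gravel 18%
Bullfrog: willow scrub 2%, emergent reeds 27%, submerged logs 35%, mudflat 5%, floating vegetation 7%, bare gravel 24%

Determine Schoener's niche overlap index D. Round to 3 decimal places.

0.790

Convert percentages to proportions (divide by 100).
Σ|p₁ᵢ − p₂ᵢ| = 0.00 + 0.12 + 0.09 + 0.03 + 0.12 + 0.06 = 0.42
D = 1 − ½ × 0.42 = 1 − 0.210 = 0.79000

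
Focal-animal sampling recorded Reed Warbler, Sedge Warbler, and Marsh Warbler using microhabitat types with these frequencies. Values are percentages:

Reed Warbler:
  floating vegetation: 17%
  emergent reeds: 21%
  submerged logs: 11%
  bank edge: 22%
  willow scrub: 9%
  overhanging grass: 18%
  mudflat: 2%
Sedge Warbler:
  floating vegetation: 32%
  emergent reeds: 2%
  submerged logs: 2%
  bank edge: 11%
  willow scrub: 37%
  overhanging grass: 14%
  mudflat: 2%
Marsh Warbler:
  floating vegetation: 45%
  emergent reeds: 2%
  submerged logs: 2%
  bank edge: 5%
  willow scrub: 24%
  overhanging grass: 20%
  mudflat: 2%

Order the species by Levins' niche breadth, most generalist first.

Convert percentages to proportions (divide by 100).
Σp_Reedᵢ² = 0.17² + 0.21² + 0.11² + 0.22² + 0.09² + 0.18² + 0.02² = 0.0289 + 0.0441 + 0.0121 + 0.0484 + 0.0081 + 0.0324 + 0.0004 = 0.1744
B_Reed = 1 / 0.1744 = 5.7339
Σp_Sedgᵢ² = 0.32² + 0.02² + 0.02² + 0.11² + 0.37² + 0.14² + 0.02² = 0.1024 + 0.0004 + 0.0004 + 0.0121 + 0.1369 + 0.0196 + 0.0004 = 0.2722
B_Sedg = 1 / 0.2722 = 3.6738
Σp_Marsᵢ² = 0.45² + 0.02² + 0.02² + 0.05² + 0.24² + 0.20² + 0.02² = 0.2025 + 0.0004 + 0.0004 + 0.0025 + 0.0576 + 0.0400 + 0.0004 = 0.3038
B_Mars = 1 / 0.3038 = 3.2916
Ranking by B (broadest → narrowest): Reed Warbler (5.73) > Sedge Warbler (3.67) > Marsh Warbler (3.29)

Reed Warbler > Sedge Warbler > Marsh Warbler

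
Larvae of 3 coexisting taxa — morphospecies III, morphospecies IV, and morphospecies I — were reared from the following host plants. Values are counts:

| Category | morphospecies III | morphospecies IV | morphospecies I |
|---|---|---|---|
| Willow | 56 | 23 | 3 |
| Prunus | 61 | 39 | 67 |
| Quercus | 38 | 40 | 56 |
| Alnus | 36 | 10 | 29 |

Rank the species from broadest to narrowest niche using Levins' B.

Proportions for morphospecies III (n=191): 56/191=0.2932, 61/191=0.3194, 38/191=0.1990, 36/191=0.1885
Proportions for morphospecies IV (n=112): 23/112=0.2054, 39/112=0.3482, 40/112=0.3571, 10/112=0.0893
Proportions for morphospecies I (n=155): 3/155=0.0194, 67/155=0.4323, 56/155=0.3613, 29/155=0.1871
Σp_IIIᵢ² = 0.2932² + 0.3194² + 0.1990² + 0.1885² = 0.085966 + 0.102016 + 0.039601 + 0.035532 = 0.263115
B_III = 1 / 0.263115 = 3.8006
Σp_IVᵢ² = 0.2054² + 0.3482² + 0.3571² + 0.0893² = 0.042189 + 0.121243 + 0.127520 + 0.007974 = 0.298926
B_IV = 1 / 0.298926 = 3.3453
Σp_Iᵢ² = 0.0194² + 0.4323² + 0.3613² + 0.1871² = 0.000376 + 0.186883 + 0.130538 + 0.035006 = 0.352803
B_I = 1 / 0.352803 = 2.8344
Ranking by B (broadest → narrowest): morphospecies III (3.80) > morphospecies IV (3.35) > morphospecies I (2.83)

morphospecies III > morphospecies IV > morphospecies I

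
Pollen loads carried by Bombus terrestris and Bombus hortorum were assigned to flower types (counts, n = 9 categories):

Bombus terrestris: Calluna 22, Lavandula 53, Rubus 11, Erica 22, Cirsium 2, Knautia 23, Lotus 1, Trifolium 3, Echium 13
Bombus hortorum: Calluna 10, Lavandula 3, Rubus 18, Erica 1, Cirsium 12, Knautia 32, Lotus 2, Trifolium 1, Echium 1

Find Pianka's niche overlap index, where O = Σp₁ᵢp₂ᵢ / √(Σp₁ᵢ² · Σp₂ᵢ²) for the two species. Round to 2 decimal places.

0.51

Proportions for Bombus terrestris (n=150): 22/150=0.1467, 53/150=0.3533, 11/150=0.0733, 22/150=0.1467, 2/150=0.0133, 23/150=0.1533, 1/150=0.0067, 3/150=0.0200, 13/150=0.0867
Proportions for Bombus hortorum (n=80): 10/80=0.1250, 3/80=0.0375, 18/80=0.2250, 1/80=0.0125, 12/80=0.1500, 32/80=0.4000, 2/80=0.0250, 1/80=0.0125, 1/80=0.0125
Σ p₁ᵢp₂ᵢ = 0.018338 + 0.013249 + 0.016493 + 0.001834 + 0.001995 + 0.061320 + 0.000168 + 0.000250 + 0.001084 = 0.114731
Σp_1ᵢ² = 0.1467² + 0.3533² + 0.0733² + 0.1467² + 0.0133² + 0.1533² + 0.0067² + 0.0200² + 0.0867² = 0.021521 + 0.124821 + 0.005373 + 0.021521 + 0.000177 + 0.023501 + 0.000045 + 0.000400 + 0.007517 = 0.204876
Σp_2ᵢ² = 0.1250² + 0.0375² + 0.2250² + 0.0125² + 0.1500² + 0.4000² + 0.0250² + 0.0125² + 0.0125² = 0.015625 + 0.001406 + 0.050625 + 0.000156 + 0.022500 + 0.160000 + 0.000625 + 0.000156 + 0.000156 = 0.251249
O = 0.114731 / √(0.204876 × 0.251249) = 0.114731 / 0.2268808 = 0.5057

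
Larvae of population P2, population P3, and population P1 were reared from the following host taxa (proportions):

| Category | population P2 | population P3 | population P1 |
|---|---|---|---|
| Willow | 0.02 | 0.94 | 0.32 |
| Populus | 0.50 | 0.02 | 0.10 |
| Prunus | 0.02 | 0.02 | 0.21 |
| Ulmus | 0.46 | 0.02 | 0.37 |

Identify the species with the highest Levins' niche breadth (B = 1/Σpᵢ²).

population P1

Σp_P2ᵢ² = 0.02² + 0.50² + 0.02² + 0.46² = 0.0004 + 0.2500 + 0.0004 + 0.2116 = 0.4624
B_P2 = 1 / 0.4624 = 2.1626
Σp_P3ᵢ² = 0.94² + 0.02² + 0.02² + 0.02² = 0.8836 + 0.0004 + 0.0004 + 0.0004 = 0.8848
B_P3 = 1 / 0.8848 = 1.1302
Σp_P1ᵢ² = 0.32² + 0.10² + 0.21² + 0.37² = 0.1024 + 0.0100 + 0.0441 + 0.1369 = 0.2934
B_P1 = 1 / 0.2934 = 3.4083
Highest B → broadest niche (most generalist): population P1 (B = 3.41).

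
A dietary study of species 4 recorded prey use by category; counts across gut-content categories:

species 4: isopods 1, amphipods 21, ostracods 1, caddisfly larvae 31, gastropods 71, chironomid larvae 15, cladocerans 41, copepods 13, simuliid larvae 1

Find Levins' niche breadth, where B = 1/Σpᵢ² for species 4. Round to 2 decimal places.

Proportions for species 4 (n=195): 1/195=0.0051, 21/195=0.1077, 1/195=0.0051, 31/195=0.1590, 71/195=0.3641, 15/195=0.0769, 41/195=0.2103, 13/195=0.0667, 1/195=0.0051
Σpᵢ² = 0.0051² + 0.1077² + 0.0051² + 0.1590² + 0.3641² + 0.0769² + 0.2103² + 0.0667² + 0.0051² = 0.000026 + 0.011599 + 0.000026 + 0.025281 + 0.132569 + 0.005914 + 0.044226 + 0.004449 + 0.000026 = 0.224116
B = 1 / 0.224116 = 4.4620

4.46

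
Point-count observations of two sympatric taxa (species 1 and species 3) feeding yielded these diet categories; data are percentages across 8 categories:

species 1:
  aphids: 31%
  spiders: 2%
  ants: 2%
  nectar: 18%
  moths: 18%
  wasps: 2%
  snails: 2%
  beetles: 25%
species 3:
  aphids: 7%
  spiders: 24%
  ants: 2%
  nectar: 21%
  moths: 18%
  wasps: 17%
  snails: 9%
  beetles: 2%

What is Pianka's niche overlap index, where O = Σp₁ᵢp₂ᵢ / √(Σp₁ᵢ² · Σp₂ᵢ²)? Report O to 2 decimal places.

0.54

Convert percentages to proportions (divide by 100).
Σ p₁ᵢp₂ᵢ = 0.0217 + 0.0048 + 0.0004 + 0.0378 + 0.0324 + 0.0034 + 0.0018 + 0.0050 = 0.1073
Σp_1ᵢ² = 0.31² + 0.02² + 0.02² + 0.18² + 0.18² + 0.02² + 0.02² + 0.25² = 0.0961 + 0.0004 + 0.0004 + 0.0324 + 0.0324 + 0.0004 + 0.0004 + 0.0625 = 0.2250
Σp_2ᵢ² = 0.07² + 0.24² + 0.02² + 0.21² + 0.18² + 0.17² + 0.09² + 0.02² = 0.0049 + 0.0576 + 0.0004 + 0.0441 + 0.0324 + 0.0289 + 0.0081 + 0.0004 = 0.1768
O = 0.1073 / √(0.2250 × 0.1768) = 0.1073 / 0.19945 = 0.5380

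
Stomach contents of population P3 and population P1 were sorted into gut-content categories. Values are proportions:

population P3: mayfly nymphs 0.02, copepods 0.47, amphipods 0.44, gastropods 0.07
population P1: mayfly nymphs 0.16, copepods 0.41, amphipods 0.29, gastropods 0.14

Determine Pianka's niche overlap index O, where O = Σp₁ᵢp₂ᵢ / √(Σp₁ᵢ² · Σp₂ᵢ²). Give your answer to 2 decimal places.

0.94

Σ p₁ᵢp₂ᵢ = 0.0032 + 0.1927 + 0.1276 + 0.0098 = 0.3333
Σp_1ᵢ² = 0.02² + 0.47² + 0.44² + 0.07² = 0.0004 + 0.2209 + 0.1936 + 0.0049 = 0.4198
Σp_2ᵢ² = 0.16² + 0.41² + 0.29² + 0.14² = 0.0256 + 0.1681 + 0.0841 + 0.0196 = 0.2974
O = 0.3333 / √(0.4198 × 0.2974) = 0.3333 / 0.35334 = 0.9433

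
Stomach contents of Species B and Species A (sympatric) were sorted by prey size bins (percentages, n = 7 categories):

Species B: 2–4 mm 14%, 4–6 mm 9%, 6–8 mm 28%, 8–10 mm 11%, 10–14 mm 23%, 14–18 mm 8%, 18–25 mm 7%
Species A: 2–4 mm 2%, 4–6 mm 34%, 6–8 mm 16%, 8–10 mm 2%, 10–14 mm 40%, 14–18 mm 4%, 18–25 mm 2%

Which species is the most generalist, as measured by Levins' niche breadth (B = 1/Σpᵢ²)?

Species B

Convert percentages to proportions (divide by 100).
Σp_Bᵢ² = 0.14² + 0.09² + 0.28² + 0.11² + 0.23² + 0.08² + 0.07² = 0.0196 + 0.0081 + 0.0784 + 0.0121 + 0.0529 + 0.0064 + 0.0049 = 0.1824
B_B = 1 / 0.1824 = 5.4825
Σp_Aᵢ² = 0.02² + 0.34² + 0.16² + 0.02² + 0.40² + 0.04² + 0.02² = 0.0004 + 0.1156 + 0.0256 + 0.0004 + 0.1600 + 0.0016 + 0.0004 = 0.3040
B_A = 1 / 0.3040 = 3.2895
Highest B → broadest niche (most generalist): Species B (B = 5.48).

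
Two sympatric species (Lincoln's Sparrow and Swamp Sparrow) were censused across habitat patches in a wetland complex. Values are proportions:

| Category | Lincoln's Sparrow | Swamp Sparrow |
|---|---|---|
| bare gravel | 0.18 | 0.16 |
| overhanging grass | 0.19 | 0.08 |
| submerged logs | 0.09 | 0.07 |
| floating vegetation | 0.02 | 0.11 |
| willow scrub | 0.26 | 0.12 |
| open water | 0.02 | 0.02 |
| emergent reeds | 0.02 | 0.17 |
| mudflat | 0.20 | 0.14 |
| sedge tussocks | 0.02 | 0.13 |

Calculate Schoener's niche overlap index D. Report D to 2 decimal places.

Σ|p₁ᵢ − p₂ᵢ| = 0.02 + 0.11 + 0.02 + 0.09 + 0.14 + 0.00 + 0.15 + 0.06 + 0.11 = 0.70
D = 1 − ½ × 0.70 = 1 − 0.350 = 0.6500

0.65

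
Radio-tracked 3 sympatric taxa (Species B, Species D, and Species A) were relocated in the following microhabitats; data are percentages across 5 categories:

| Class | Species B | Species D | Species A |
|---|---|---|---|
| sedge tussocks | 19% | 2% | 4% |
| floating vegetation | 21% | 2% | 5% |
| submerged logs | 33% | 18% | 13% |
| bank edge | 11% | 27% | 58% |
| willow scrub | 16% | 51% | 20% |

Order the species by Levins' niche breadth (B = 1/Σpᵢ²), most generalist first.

Convert percentages to proportions (divide by 100).
Σp_Bᵢ² = 0.19² + 0.21² + 0.33² + 0.11² + 0.16² = 0.0361 + 0.0441 + 0.1089 + 0.0121 + 0.0256 = 0.2268
B_B = 1 / 0.2268 = 4.4092
Σp_Dᵢ² = 0.02² + 0.02² + 0.18² + 0.27² + 0.51² = 0.0004 + 0.0004 + 0.0324 + 0.0729 + 0.2601 = 0.3662
B_D = 1 / 0.3662 = 2.7307
Σp_Aᵢ² = 0.04² + 0.05² + 0.13² + 0.58² + 0.20² = 0.0016 + 0.0025 + 0.0169 + 0.3364 + 0.0400 = 0.3974
B_A = 1 / 0.3974 = 2.5164
Ranking by B (broadest → narrowest): Species B (4.41) > Species D (2.73) > Species A (2.52)

Species B > Species D > Species A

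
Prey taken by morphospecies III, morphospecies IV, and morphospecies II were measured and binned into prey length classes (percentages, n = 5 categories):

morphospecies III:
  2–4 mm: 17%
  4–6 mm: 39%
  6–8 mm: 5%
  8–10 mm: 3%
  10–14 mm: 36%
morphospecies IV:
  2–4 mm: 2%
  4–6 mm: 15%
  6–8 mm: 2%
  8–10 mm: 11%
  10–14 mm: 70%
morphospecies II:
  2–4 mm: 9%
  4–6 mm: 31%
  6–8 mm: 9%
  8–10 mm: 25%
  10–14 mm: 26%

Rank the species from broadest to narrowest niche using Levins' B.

Convert percentages to proportions (divide by 100).
Σp_IIIᵢ² = 0.17² + 0.39² + 0.05² + 0.03² + 0.36² = 0.0289 + 0.1521 + 0.0025 + 0.0009 + 0.1296 = 0.3140
B_III = 1 / 0.3140 = 3.1847
Σp_IVᵢ² = 0.02² + 0.15² + 0.02² + 0.11² + 0.70² = 0.0004 + 0.0225 + 0.0004 + 0.0121 + 0.4900 = 0.5254
B_IV = 1 / 0.5254 = 1.9033
Σp_IIᵢ² = 0.09² + 0.31² + 0.09² + 0.25² + 0.26² = 0.0081 + 0.0961 + 0.0081 + 0.0625 + 0.0676 = 0.2424
B_II = 1 / 0.2424 = 4.1254
Ranking by B (broadest → narrowest): morphospecies II (4.13) > morphospecies III (3.18) > morphospecies IV (1.90)

morphospecies II > morphospecies III > morphospecies IV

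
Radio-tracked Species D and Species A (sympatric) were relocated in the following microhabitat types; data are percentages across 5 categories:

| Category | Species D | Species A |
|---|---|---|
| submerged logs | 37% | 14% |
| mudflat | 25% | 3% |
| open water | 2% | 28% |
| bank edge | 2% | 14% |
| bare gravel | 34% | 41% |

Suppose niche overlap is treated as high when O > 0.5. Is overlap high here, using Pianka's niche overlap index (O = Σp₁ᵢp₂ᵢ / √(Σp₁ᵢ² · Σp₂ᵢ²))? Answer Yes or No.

Yes

Convert percentages to proportions (divide by 100).
Σ p₁ᵢp₂ᵢ = 0.0518 + 0.0075 + 0.0056 + 0.0028 + 0.1394 = 0.2071
Σp_1ᵢ² = 0.37² + 0.25² + 0.02² + 0.02² + 0.34² = 0.1369 + 0.0625 + 0.0004 + 0.0004 + 0.1156 = 0.3158
Σp_2ᵢ² = 0.14² + 0.03² + 0.28² + 0.14² + 0.41² = 0.0196 + 0.0009 + 0.0784 + 0.0196 + 0.1681 = 0.2866
O = 0.2071 / √(0.3158 × 0.2866) = 0.2071 / 0.30085 = 0.6884
O = 0.6884 > 0.5 → Yes.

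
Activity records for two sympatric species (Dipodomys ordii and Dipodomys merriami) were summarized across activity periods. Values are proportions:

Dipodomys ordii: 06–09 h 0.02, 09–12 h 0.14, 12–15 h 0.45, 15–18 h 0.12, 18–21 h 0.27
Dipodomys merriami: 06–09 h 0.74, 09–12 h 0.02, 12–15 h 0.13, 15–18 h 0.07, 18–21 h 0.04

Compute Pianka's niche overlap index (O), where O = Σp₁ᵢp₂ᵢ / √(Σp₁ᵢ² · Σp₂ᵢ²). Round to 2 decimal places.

0.23

Σ p₁ᵢp₂ᵢ = 0.0148 + 0.0028 + 0.0585 + 0.0084 + 0.0108 = 0.0953
Σp_1ᵢ² = 0.02² + 0.14² + 0.45² + 0.12² + 0.27² = 0.0004 + 0.0196 + 0.2025 + 0.0144 + 0.0729 = 0.3098
Σp_2ᵢ² = 0.74² + 0.02² + 0.13² + 0.07² + 0.04² = 0.5476 + 0.0004 + 0.0169 + 0.0049 + 0.0016 = 0.5714
O = 0.0953 / √(0.3098 × 0.5714) = 0.0953 / 0.42074 = 0.2265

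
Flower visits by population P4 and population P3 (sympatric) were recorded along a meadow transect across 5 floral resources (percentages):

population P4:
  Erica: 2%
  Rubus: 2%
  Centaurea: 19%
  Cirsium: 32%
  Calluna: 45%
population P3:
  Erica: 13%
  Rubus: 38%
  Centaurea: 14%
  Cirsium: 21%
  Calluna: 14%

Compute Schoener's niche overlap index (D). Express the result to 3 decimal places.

0.530

Convert percentages to proportions (divide by 100).
Σ|p₁ᵢ − p₂ᵢ| = 0.11 + 0.36 + 0.05 + 0.11 + 0.31 = 0.94
D = 1 − ½ × 0.94 = 1 − 0.470 = 0.53000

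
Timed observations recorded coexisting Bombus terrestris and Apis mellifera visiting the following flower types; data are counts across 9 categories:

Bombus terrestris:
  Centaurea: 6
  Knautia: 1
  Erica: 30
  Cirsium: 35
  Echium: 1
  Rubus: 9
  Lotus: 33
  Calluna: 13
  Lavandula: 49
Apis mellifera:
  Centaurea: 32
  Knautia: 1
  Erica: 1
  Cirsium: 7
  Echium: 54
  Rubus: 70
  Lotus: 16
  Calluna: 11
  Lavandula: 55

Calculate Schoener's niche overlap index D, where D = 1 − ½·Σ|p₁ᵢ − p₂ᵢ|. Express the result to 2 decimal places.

0.46

Proportions for Bombus terrestris (n=177): 6/177=0.0339, 1/177=0.0056, 30/177=0.1695, 35/177=0.1977, 1/177=0.0056, 9/177=0.0508, 33/177=0.1864, 13/177=0.0734, 49/177=0.2768
Proportions for Apis mellifera (n=247): 32/247=0.1296, 1/247=0.0040, 1/247=0.0040, 7/247=0.0283, 54/247=0.2186, 70/247=0.2834, 16/247=0.0648, 11/247=0.0445, 55/247=0.2227
Σ|p₁ᵢ − p₂ᵢ| = 0.0957 + 0.0016 + 0.1655 + 0.1694 + 0.2130 + 0.2326 + 0.1216 + 0.0289 + 0.0541 = 1.0824
D = 1 − ½ × 1.0824 = 1 − 0.54120 = 0.45880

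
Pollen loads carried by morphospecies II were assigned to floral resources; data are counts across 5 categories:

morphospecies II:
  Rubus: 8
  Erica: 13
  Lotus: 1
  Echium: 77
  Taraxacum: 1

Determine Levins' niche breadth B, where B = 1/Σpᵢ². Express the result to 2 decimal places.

Proportions for morphospecies II (n=100): 8/100=0.0800, 13/100=0.1300, 1/100=0.0100, 77/100=0.7700, 1/100=0.0100
Σpᵢ² = 0.0800² + 0.1300² + 0.0100² + 0.7700² + 0.0100² = 0.006400 + 0.016900 + 0.000100 + 0.592900 + 0.000100 = 0.616400
B = 1 / 0.616400 = 1.6223

1.62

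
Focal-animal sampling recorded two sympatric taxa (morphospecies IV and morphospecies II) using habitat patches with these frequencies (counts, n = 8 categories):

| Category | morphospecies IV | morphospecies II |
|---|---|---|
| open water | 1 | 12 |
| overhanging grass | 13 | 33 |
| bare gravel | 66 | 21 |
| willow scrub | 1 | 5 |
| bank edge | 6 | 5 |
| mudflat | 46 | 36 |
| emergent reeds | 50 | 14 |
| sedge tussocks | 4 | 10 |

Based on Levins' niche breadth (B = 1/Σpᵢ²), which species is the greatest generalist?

Proportions for morphospecies IV (n=187): 1/187=0.0053, 13/187=0.0695, 66/187=0.3529, 1/187=0.0053, 6/187=0.0321, 46/187=0.2460, 50/187=0.2674, 4/187=0.0214
Proportions for morphospecies II (n=136): 12/136=0.0882, 33/136=0.2426, 21/136=0.1544, 5/136=0.0368, 5/136=0.0368, 36/136=0.2647, 14/136=0.1029, 10/136=0.0735
Σp_IVᵢ² = 0.0053² + 0.0695² + 0.3529² + 0.0053² + 0.0321² + 0.2460² + 0.2674² + 0.0214² = 0.000028 + 0.004830 + 0.124538 + 0.000028 + 0.001030 + 0.060516 + 0.071503 + 0.000458 = 0.262931
B_IV = 1 / 0.262931 = 3.8033
Σp_IIᵢ² = 0.0882² + 0.2426² + 0.1544² + 0.0368² + 0.0368² + 0.2647² + 0.1029² + 0.0735² = 0.007779 + 0.058855 + 0.023839 + 0.001354 + 0.001354 + 0.070066 + 0.010588 + 0.005402 = 0.179237
B_II = 1 / 0.179237 = 5.5792
Highest B → broadest niche (most generalist): morphospecies II (B = 5.58).

morphospecies II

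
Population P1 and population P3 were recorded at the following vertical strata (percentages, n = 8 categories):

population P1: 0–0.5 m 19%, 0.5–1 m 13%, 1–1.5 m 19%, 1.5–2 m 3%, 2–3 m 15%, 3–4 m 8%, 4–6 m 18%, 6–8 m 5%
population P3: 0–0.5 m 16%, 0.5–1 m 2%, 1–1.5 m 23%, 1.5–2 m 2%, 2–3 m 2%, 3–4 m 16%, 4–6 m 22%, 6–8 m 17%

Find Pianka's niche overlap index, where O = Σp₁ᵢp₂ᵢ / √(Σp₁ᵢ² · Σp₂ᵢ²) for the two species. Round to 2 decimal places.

Convert percentages to proportions (divide by 100).
Σ p₁ᵢp₂ᵢ = 0.0304 + 0.0026 + 0.0437 + 0.0006 + 0.0030 + 0.0128 + 0.0396 + 0.0085 = 0.1412
Σp_1ᵢ² = 0.19² + 0.13² + 0.19² + 0.03² + 0.15² + 0.08² + 0.18² + 0.05² = 0.0361 + 0.0169 + 0.0361 + 0.0009 + 0.0225 + 0.0064 + 0.0324 + 0.0025 = 0.1538
Σp_2ᵢ² = 0.16² + 0.02² + 0.23² + 0.02² + 0.02² + 0.16² + 0.22² + 0.17² = 0.0256 + 0.0004 + 0.0529 + 0.0004 + 0.0004 + 0.0256 + 0.0484 + 0.0289 = 0.1826
O = 0.1412 / √(0.1538 × 0.1826) = 0.1412 / 0.16758 = 0.8426

0.84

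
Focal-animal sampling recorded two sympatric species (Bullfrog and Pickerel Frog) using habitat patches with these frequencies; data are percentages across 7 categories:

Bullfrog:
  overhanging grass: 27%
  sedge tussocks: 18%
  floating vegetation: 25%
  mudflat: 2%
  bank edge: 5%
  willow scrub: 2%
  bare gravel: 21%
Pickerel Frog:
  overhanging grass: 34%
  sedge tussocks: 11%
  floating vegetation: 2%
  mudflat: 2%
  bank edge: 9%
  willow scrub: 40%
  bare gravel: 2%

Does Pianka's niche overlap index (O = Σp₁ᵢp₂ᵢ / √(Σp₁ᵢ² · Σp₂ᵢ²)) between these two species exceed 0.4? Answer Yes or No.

Convert percentages to proportions (divide by 100).
Σ p₁ᵢp₂ᵢ = 0.0918 + 0.0198 + 0.0050 + 0.0004 + 0.0045 + 0.0080 + 0.0042 = 0.1337
Σp_1ᵢ² = 0.27² + 0.18² + 0.25² + 0.02² + 0.05² + 0.02² + 0.21² = 0.0729 + 0.0324 + 0.0625 + 0.0004 + 0.0025 + 0.0004 + 0.0441 = 0.2152
Σp_2ᵢ² = 0.34² + 0.11² + 0.02² + 0.02² + 0.09² + 0.40² + 0.02² = 0.1156 + 0.0121 + 0.0004 + 0.0004 + 0.0081 + 0.1600 + 0.0004 = 0.2970
O = 0.1337 / √(0.2152 × 0.2970) = 0.1337 / 0.25281 = 0.5289
O = 0.5289 > 0.4 → Yes.

Yes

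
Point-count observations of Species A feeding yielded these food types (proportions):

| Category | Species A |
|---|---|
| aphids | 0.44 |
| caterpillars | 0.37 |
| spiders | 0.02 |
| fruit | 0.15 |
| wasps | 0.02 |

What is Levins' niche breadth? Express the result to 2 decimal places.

Σpᵢ² = 0.44² + 0.37² + 0.02² + 0.15² + 0.02² = 0.1936 + 0.1369 + 0.0004 + 0.0225 + 0.0004 = 0.3538
B = 1 / 0.3538 = 2.8265

2.83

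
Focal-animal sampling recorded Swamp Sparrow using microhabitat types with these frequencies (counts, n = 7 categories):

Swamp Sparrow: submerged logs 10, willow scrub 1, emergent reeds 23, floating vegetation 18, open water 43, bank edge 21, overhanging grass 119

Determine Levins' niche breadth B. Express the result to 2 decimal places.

3.17

Proportions for Swamp Sparrow (n=235): 10/235=0.0426, 1/235=0.0043, 23/235=0.0979, 18/235=0.0766, 43/235=0.1830, 21/235=0.0894, 119/235=0.5064
Σpᵢ² = 0.0426² + 0.0043² + 0.0979² + 0.0766² + 0.1830² + 0.0894² + 0.5064² = 0.001815 + 0.000018 + 0.009584 + 0.005868 + 0.033489 + 0.007992 + 0.256441 = 0.315207
B = 1 / 0.315207 = 3.1725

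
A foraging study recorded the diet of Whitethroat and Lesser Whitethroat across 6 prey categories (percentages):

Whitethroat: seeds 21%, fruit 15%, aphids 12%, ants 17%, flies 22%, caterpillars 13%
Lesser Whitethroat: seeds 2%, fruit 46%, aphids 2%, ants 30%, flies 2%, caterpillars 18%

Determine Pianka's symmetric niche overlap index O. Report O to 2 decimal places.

0.64

Convert percentages to proportions (divide by 100).
Σ p₁ᵢp₂ᵢ = 0.0042 + 0.0690 + 0.0024 + 0.0510 + 0.0044 + 0.0234 = 0.1544
Σp_1ᵢ² = 0.21² + 0.15² + 0.12² + 0.17² + 0.22² + 0.13² = 0.0441 + 0.0225 + 0.0144 + 0.0289 + 0.0484 + 0.0169 = 0.1752
Σp_2ᵢ² = 0.02² + 0.46² + 0.02² + 0.30² + 0.02² + 0.18² = 0.0004 + 0.2116 + 0.0004 + 0.0900 + 0.0004 + 0.0324 = 0.3352
O = 0.1544 / √(0.1752 × 0.3352) = 0.1544 / 0.24234 = 0.6371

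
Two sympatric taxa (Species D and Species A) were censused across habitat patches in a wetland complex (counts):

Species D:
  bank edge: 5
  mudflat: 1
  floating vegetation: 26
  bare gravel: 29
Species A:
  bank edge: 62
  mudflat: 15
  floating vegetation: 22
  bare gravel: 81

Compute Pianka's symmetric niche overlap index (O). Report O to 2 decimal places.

Proportions for Species D (n=61): 5/61=0.0820, 1/61=0.0164, 26/61=0.4262, 29/61=0.4754
Proportions for Species A (n=180): 62/180=0.3444, 15/180=0.0833, 22/180=0.1222, 81/180=0.4500
Σ p₁ᵢp₂ᵢ = 0.028241 + 0.001366 + 0.052082 + 0.213930 = 0.295619
Σp_1ᵢ² = 0.0820² + 0.0164² + 0.4262² + 0.4754² = 0.006724 + 0.000269 + 0.181646 + 0.226005 = 0.414644
Σp_2ᵢ² = 0.3444² + 0.0833² + 0.1222² + 0.4500² = 0.118611 + 0.006939 + 0.014933 + 0.202500 = 0.342983
O = 0.295619 / √(0.414644 × 0.342983) = 0.295619 / 0.3771152 = 0.7839

0.78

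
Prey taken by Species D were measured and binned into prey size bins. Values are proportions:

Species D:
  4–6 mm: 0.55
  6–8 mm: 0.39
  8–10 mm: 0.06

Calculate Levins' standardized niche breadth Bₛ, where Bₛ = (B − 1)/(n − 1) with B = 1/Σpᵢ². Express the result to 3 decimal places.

Σpᵢ² = 0.55² + 0.39² + 0.06² = 0.3025 + 0.1521 + 0.0036 = 0.4582
B = 1 / 0.4582 = 2.18245
Bₛ = (B − 1)/(n − 1) = (2.18245 − 1)/(3 − 1) = 1.18245/2 = 0.59123

0.591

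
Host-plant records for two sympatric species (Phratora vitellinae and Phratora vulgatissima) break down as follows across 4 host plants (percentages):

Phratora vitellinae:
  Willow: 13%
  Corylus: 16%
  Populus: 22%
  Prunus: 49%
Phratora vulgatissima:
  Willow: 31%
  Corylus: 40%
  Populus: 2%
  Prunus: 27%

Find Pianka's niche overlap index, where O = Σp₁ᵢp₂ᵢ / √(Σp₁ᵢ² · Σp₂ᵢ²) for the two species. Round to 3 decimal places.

Convert percentages to proportions (divide by 100).
Σ p₁ᵢp₂ᵢ = 0.0403 + 0.0640 + 0.0044 + 0.1323 = 0.2410
Σp_1ᵢ² = 0.13² + 0.16² + 0.22² + 0.49² = 0.0169 + 0.0256 + 0.0484 + 0.2401 = 0.3310
Σp_2ᵢ² = 0.31² + 0.40² + 0.02² + 0.27² = 0.0961 + 0.1600 + 0.0004 + 0.0729 = 0.3294
O = 0.2410 / √(0.3310 × 0.3294) = 0.2410 / 0.330199 = 0.72986

0.730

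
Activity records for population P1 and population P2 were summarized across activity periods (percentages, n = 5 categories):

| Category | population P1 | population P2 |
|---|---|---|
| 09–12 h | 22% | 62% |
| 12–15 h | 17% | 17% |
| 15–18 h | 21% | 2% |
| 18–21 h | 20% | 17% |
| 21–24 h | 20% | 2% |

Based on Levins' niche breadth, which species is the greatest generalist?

population P1

Convert percentages to proportions (divide by 100).
Σp_P1ᵢ² = 0.22² + 0.17² + 0.21² + 0.20² + 0.20² = 0.0484 + 0.0289 + 0.0441 + 0.0400 + 0.0400 = 0.2014
B_P1 = 1 / 0.2014 = 4.9652
Σp_P2ᵢ² = 0.62² + 0.17² + 0.02² + 0.17² + 0.02² = 0.3844 + 0.0289 + 0.0004 + 0.0289 + 0.0004 = 0.4430
B_P2 = 1 / 0.4430 = 2.2573
Highest B → broadest niche (most generalist): population P1 (B = 4.97).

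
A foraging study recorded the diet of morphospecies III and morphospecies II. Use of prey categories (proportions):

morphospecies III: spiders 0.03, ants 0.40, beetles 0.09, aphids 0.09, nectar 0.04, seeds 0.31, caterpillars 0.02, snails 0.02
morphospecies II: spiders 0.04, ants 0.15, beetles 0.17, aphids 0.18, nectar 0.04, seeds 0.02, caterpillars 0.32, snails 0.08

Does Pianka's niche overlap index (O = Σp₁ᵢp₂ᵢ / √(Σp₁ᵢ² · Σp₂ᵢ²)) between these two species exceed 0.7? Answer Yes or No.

No

Σ p₁ᵢp₂ᵢ = 0.0012 + 0.0600 + 0.0153 + 0.0162 + 0.0016 + 0.0062 + 0.0064 + 0.0016 = 0.1085
Σp_1ᵢ² = 0.03² + 0.40² + 0.09² + 0.09² + 0.04² + 0.31² + 0.02² + 0.02² = 0.0009 + 0.1600 + 0.0081 + 0.0081 + 0.0016 + 0.0961 + 0.0004 + 0.0004 = 0.2756
Σp_2ᵢ² = 0.04² + 0.15² + 0.17² + 0.18² + 0.04² + 0.02² + 0.32² + 0.08² = 0.0016 + 0.0225 + 0.0289 + 0.0324 + 0.0016 + 0.0004 + 0.1024 + 0.0064 = 0.1962
O = 0.1085 / √(0.2756 × 0.1962) = 0.1085 / 0.23254 = 0.4666
O = 0.4666 < 0.7 → No.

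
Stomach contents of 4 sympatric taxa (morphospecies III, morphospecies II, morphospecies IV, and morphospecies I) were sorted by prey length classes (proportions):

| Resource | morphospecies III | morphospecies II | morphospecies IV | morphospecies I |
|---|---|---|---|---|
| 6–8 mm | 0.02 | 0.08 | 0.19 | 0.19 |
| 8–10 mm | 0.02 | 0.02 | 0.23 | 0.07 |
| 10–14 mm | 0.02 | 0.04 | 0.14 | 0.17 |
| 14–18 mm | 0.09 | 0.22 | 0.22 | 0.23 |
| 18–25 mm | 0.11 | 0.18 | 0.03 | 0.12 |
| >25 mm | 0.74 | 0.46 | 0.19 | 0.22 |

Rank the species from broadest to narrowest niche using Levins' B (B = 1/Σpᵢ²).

morphospecies I > morphospecies IV > morphospecies II > morphospecies III

Σp_IIIᵢ² = 0.02² + 0.02² + 0.02² + 0.09² + 0.11² + 0.74² = 0.0004 + 0.0004 + 0.0004 + 0.0081 + 0.0121 + 0.5476 = 0.5690
B_III = 1 / 0.5690 = 1.7575
Σp_IIᵢ² = 0.08² + 0.02² + 0.04² + 0.22² + 0.18² + 0.46² = 0.0064 + 0.0004 + 0.0016 + 0.0484 + 0.0324 + 0.2116 = 0.3008
B_II = 1 / 0.3008 = 3.3245
Σp_IVᵢ² = 0.19² + 0.23² + 0.14² + 0.22² + 0.03² + 0.19² = 0.0361 + 0.0529 + 0.0196 + 0.0484 + 0.0009 + 0.0361 = 0.1940
B_IV = 1 / 0.1940 = 5.1546
Σp_Iᵢ² = 0.19² + 0.07² + 0.17² + 0.23² + 0.12² + 0.22² = 0.0361 + 0.0049 + 0.0289 + 0.0529 + 0.0144 + 0.0484 = 0.1856
B_I = 1 / 0.1856 = 5.3879
Ranking by B (broadest → narrowest): morphospecies I (5.39) > morphospecies IV (5.15) > morphospecies II (3.32) > morphospecies III (1.76)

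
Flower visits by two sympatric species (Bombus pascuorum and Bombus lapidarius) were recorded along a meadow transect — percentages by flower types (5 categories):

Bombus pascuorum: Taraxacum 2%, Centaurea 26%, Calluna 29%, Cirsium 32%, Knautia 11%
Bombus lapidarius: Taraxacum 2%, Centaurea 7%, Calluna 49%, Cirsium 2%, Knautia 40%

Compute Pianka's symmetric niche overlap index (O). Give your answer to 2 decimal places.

Convert percentages to proportions (divide by 100).
Σ p₁ᵢp₂ᵢ = 0.0004 + 0.0182 + 0.1421 + 0.0064 + 0.0440 = 0.2111
Σp_1ᵢ² = 0.02² + 0.26² + 0.29² + 0.32² + 0.11² = 0.0004 + 0.0676 + 0.0841 + 0.1024 + 0.0121 = 0.2666
Σp_2ᵢ² = 0.02² + 0.07² + 0.49² + 0.02² + 0.40² = 0.0004 + 0.0049 + 0.2401 + 0.0004 + 0.1600 = 0.4058
O = 0.2111 / √(0.2666 × 0.4058) = 0.2111 / 0.32892 = 0.6418

0.64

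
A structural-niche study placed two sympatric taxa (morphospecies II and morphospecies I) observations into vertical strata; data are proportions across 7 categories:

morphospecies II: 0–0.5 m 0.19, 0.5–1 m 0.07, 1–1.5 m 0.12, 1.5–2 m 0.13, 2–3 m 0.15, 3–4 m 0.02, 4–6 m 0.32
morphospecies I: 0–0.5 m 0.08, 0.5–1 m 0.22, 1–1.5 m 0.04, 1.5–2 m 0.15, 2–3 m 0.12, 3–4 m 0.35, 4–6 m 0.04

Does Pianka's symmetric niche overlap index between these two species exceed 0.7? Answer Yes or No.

No

Σ p₁ᵢp₂ᵢ = 0.0152 + 0.0154 + 0.0048 + 0.0195 + 0.0180 + 0.0070 + 0.0128 = 0.0927
Σp_1ᵢ² = 0.19² + 0.07² + 0.12² + 0.13² + 0.15² + 0.02² + 0.32² = 0.0361 + 0.0049 + 0.0144 + 0.0169 + 0.0225 + 0.0004 + 0.1024 = 0.1976
Σp_2ᵢ² = 0.08² + 0.22² + 0.04² + 0.15² + 0.12² + 0.35² + 0.04² = 0.0064 + 0.0484 + 0.0016 + 0.0225 + 0.0144 + 0.1225 + 0.0016 = 0.2174
O = 0.0927 / √(0.1976 × 0.2174) = 0.0927 / 0.20726 = 0.4473
O = 0.4473 < 0.7 → No.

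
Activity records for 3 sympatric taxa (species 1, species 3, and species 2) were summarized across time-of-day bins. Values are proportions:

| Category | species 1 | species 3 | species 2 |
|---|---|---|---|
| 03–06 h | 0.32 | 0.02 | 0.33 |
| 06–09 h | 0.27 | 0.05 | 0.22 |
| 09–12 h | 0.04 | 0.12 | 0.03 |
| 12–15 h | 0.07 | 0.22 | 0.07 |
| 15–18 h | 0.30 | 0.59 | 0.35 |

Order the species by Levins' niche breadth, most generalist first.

species 1 > species 2 > species 3

Σp_1ᵢ² = 0.32² + 0.27² + 0.04² + 0.07² + 0.30² = 0.1024 + 0.0729 + 0.0016 + 0.0049 + 0.0900 = 0.2718
B_1 = 1 / 0.2718 = 3.6792
Σp_3ᵢ² = 0.02² + 0.05² + 0.12² + 0.22² + 0.59² = 0.0004 + 0.0025 + 0.0144 + 0.0484 + 0.3481 = 0.4138
B_3 = 1 / 0.4138 = 2.4166
Σp_2ᵢ² = 0.33² + 0.22² + 0.03² + 0.07² + 0.35² = 0.1089 + 0.0484 + 0.0009 + 0.0049 + 0.1225 = 0.2856
B_2 = 1 / 0.2856 = 3.5014
Ranking by B (broadest → narrowest): species 1 (3.68) > species 2 (3.50) > species 3 (2.42)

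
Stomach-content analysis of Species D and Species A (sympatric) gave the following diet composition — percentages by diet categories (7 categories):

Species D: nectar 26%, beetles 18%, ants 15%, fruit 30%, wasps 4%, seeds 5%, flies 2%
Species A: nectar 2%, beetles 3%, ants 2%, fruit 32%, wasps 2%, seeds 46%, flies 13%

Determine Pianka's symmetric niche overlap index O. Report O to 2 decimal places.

Convert percentages to proportions (divide by 100).
Σ p₁ᵢp₂ᵢ = 0.0052 + 0.0054 + 0.0030 + 0.0960 + 0.0008 + 0.0230 + 0.0026 = 0.1360
Σp_1ᵢ² = 0.26² + 0.18² + 0.15² + 0.30² + 0.04² + 0.05² + 0.02² = 0.0676 + 0.0324 + 0.0225 + 0.0900 + 0.0016 + 0.0025 + 0.0004 = 0.2170
Σp_2ᵢ² = 0.02² + 0.03² + 0.02² + 0.32² + 0.02² + 0.46² + 0.13² = 0.0004 + 0.0009 + 0.0004 + 0.1024 + 0.0004 + 0.2116 + 0.0169 = 0.3330
O = 0.1360 / √(0.2170 × 0.3330) = 0.1360 / 0.26881 = 0.5059

0.51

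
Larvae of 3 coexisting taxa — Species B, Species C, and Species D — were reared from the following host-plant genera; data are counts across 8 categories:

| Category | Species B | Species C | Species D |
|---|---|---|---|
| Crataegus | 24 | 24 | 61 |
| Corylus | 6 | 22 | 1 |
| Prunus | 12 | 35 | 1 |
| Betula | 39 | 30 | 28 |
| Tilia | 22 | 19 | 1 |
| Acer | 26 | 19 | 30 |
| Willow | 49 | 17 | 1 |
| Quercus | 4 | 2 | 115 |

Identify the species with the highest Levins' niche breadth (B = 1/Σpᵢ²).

Species C

Proportions for Species B (n=182): 24/182=0.1319, 6/182=0.0330, 12/182=0.0659, 39/182=0.2143, 22/182=0.1209, 26/182=0.1429, 49/182=0.2692, 4/182=0.0220
Proportions for Species C (n=168): 24/168=0.1429, 22/168=0.1310, 35/168=0.2083, 30/168=0.1786, 19/168=0.1131, 19/168=0.1131, 17/168=0.1012, 2/168=0.0119
Proportions for Species D (n=238): 61/238=0.2563, 1/238=0.0042, 1/238=0.0042, 28/238=0.1176, 1/238=0.0042, 30/238=0.1261, 1/238=0.0042, 115/238=0.4832
Σp_Bᵢ² = 0.1319² + 0.0330² + 0.0659² + 0.2143² + 0.1209² + 0.1429² + 0.2692² + 0.0220² = 0.017398 + 0.001089 + 0.004343 + 0.045924 + 0.014617 + 0.020420 + 0.072469 + 0.000484 = 0.176744
B_B = 1 / 0.176744 = 5.6579
Σp_Cᵢ² = 0.1429² + 0.1310² + 0.2083² + 0.1786² + 0.1131² + 0.1131² + 0.1012² + 0.0119² = 0.020420 + 0.017161 + 0.043389 + 0.031898 + 0.012792 + 0.012792 + 0.010241 + 0.000142 = 0.148835
B_C = 1 / 0.148835 = 6.7188
Σp_Dᵢ² = 0.2563² + 0.0042² + 0.0042² + 0.1176² + 0.0042² + 0.1261² + 0.0042² + 0.4832² = 0.065690 + 0.000018 + 0.000018 + 0.013830 + 0.000018 + 0.015901 + 0.000018 + 0.233482 = 0.328975
B_D = 1 / 0.328975 = 3.0397
Highest B → broadest niche (most generalist): Species C (B = 6.72).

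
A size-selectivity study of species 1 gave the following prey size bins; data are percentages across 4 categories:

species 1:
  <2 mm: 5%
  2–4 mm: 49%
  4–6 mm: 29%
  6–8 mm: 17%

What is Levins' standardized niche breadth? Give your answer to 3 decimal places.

Convert percentages to proportions (divide by 100).
Σpᵢ² = 0.05² + 0.49² + 0.29² + 0.17² = 0.0025 + 0.2401 + 0.0841 + 0.0289 = 0.3556
B = 1 / 0.3556 = 2.81215
Bₛ = (B − 1)/(n − 1) = (2.81215 − 1)/(4 − 1) = 1.81215/3 = 0.60405

0.604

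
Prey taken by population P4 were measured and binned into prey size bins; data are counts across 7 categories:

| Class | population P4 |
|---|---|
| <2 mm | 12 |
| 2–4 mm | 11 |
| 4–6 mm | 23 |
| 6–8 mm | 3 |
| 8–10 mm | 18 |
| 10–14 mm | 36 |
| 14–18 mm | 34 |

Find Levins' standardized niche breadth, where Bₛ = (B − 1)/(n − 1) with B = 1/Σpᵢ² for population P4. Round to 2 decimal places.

Proportions for population P4 (n=137): 12/137=0.0876, 11/137=0.0803, 23/137=0.1679, 3/137=0.0219, 18/137=0.1314, 36/137=0.2628, 34/137=0.2482
Σpᵢ² = 0.0876² + 0.0803² + 0.1679² + 0.0219² + 0.1314² + 0.2628² + 0.2482² = 0.007674 + 0.006448 + 0.028190 + 0.000480 + 0.017266 + 0.069064 + 0.061603 = 0.190725
B = 1 / 0.190725 = 5.2432
Bₛ = (B − 1)/(n − 1) = (5.2432 − 1)/(7 − 1) = 4.2432/6 = 0.7072

0.71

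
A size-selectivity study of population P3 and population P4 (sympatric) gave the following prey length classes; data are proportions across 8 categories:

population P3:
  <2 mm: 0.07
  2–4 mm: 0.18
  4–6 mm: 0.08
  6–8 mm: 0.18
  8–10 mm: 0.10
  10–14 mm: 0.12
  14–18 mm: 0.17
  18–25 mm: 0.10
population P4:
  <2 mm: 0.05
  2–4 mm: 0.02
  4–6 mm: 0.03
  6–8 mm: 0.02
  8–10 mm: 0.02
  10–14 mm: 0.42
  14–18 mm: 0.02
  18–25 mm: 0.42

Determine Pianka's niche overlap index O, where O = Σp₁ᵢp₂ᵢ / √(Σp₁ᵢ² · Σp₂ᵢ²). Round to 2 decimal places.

0.50

Σ p₁ᵢp₂ᵢ = 0.0035 + 0.0036 + 0.0024 + 0.0036 + 0.0020 + 0.0504 + 0.0034 + 0.0420 = 0.1109
Σp_1ᵢ² = 0.07² + 0.18² + 0.08² + 0.18² + 0.10² + 0.12² + 0.17² + 0.10² = 0.0049 + 0.0324 + 0.0064 + 0.0324 + 0.0100 + 0.0144 + 0.0289 + 0.0100 = 0.1394
Σp_2ᵢ² = 0.05² + 0.02² + 0.03² + 0.02² + 0.02² + 0.42² + 0.02² + 0.42² = 0.0025 + 0.0004 + 0.0009 + 0.0004 + 0.0004 + 0.1764 + 0.0004 + 0.1764 = 0.3578
O = 0.1109 / √(0.1394 × 0.3578) = 0.1109 / 0.22333 = 0.4966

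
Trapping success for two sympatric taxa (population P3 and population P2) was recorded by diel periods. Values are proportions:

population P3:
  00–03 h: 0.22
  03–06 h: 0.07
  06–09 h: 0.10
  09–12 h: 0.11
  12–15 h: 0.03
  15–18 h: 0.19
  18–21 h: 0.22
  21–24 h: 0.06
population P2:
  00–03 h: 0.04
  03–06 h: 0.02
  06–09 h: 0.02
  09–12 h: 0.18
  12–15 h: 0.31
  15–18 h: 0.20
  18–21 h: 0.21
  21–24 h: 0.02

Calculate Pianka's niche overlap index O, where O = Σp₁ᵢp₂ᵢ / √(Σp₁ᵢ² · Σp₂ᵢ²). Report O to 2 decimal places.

Σ p₁ᵢp₂ᵢ = 0.0088 + 0.0014 + 0.0020 + 0.0198 + 0.0093 + 0.0380 + 0.0462 + 0.0012 = 0.1267
Σp_1ᵢ² = 0.22² + 0.07² + 0.10² + 0.11² + 0.03² + 0.19² + 0.22² + 0.06² = 0.0484 + 0.0049 + 0.0100 + 0.0121 + 0.0009 + 0.0361 + 0.0484 + 0.0036 = 0.1644
Σp_2ᵢ² = 0.04² + 0.02² + 0.02² + 0.18² + 0.31² + 0.20² + 0.21² + 0.02² = 0.0016 + 0.0004 + 0.0004 + 0.0324 + 0.0961 + 0.0400 + 0.0441 + 0.0004 = 0.2154
O = 0.1267 / √(0.1644 × 0.2154) = 0.1267 / 0.18818 = 0.6733

0.67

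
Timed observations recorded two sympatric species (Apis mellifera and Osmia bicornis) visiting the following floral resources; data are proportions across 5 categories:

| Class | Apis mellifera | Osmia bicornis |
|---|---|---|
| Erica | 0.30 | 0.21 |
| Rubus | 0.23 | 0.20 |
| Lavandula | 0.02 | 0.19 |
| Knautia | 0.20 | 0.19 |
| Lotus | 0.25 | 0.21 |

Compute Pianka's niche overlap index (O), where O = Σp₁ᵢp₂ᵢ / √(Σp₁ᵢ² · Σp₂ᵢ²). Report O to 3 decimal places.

Σ p₁ᵢp₂ᵢ = 0.0630 + 0.0460 + 0.0038 + 0.0380 + 0.0525 = 0.2033
Σp_1ᵢ² = 0.30² + 0.23² + 0.02² + 0.20² + 0.25² = 0.0900 + 0.0529 + 0.0004 + 0.0400 + 0.0625 = 0.2458
Σp_2ᵢ² = 0.21² + 0.20² + 0.19² + 0.19² + 0.21² = 0.0441 + 0.0400 + 0.0361 + 0.0361 + 0.0441 = 0.2004
O = 0.2033 / √(0.2458 × 0.2004) = 0.2033 / 0.221942 = 0.91601

0.916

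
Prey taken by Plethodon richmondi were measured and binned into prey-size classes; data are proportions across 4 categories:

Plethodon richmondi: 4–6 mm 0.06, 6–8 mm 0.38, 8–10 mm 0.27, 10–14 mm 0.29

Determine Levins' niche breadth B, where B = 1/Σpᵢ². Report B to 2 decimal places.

Σpᵢ² = 0.06² + 0.38² + 0.27² + 0.29² = 0.0036 + 0.1444 + 0.0729 + 0.0841 = 0.3050
B = 1 / 0.3050 = 3.2787

3.28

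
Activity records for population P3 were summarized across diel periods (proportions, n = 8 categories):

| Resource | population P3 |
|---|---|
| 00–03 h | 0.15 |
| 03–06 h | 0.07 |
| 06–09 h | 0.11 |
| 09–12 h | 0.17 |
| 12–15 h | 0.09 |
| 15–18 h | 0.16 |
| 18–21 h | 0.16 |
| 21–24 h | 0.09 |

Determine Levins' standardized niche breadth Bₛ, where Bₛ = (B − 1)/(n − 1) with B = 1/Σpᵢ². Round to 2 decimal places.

Σpᵢ² = 0.15² + 0.07² + 0.11² + 0.17² + 0.09² + 0.16² + 0.16² + 0.09² = 0.0225 + 0.0049 + 0.0121 + 0.0289 + 0.0081 + 0.0256 + 0.0256 + 0.0081 = 0.1358
B = 1 / 0.1358 = 7.3638
Bₛ = (B − 1)/(n − 1) = (7.3638 − 1)/(8 − 1) = 6.3638/7 = 0.9091

0.91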